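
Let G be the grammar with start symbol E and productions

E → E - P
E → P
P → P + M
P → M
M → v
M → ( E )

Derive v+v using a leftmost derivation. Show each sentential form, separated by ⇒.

E⇒P⇒P+M⇒M+M⇒v+M⇒v+v

E ⇒ P   [E → P]
P ⇒ P+M   [P → P + M]
P+M ⇒ M+M   [P → M]
M+M ⇒ v+M   [M → v]
v+M ⇒ v+v   [M → v]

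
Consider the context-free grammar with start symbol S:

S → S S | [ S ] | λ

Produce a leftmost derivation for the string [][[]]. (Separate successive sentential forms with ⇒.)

S⇒SS⇒[S]S⇒[]S⇒[][S]⇒[][SS]⇒[][SSS]⇒[][[S]SS]⇒[][[]SS]⇒[][[]S]⇒[][[]]

S ⇒ SS   [S → S S]
SS ⇒ [S]S   [S → [ S ]]
[S]S ⇒ []S   [S → λ]
[]S ⇒ [][S]   [S → [ S ]]
[][S] ⇒ [][SS]   [S → S S]
[][SS] ⇒ [][SSS]   [S → S S]
[][SSS] ⇒ [][[S]SS]   [S → [ S ]]
[][[S]SS] ⇒ [][[]SS]   [S → λ]
[][[]SS] ⇒ [][[]S]   [S → λ]
[][[]S] ⇒ [][[]]   [S → λ]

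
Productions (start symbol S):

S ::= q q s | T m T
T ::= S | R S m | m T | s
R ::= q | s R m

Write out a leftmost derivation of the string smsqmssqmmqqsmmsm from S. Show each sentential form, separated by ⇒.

S ⇒ TmT ⇒ smT ⇒ smRSm ⇒ smsRmSm ⇒ smsqmSm ⇒ smsqmTmTm ⇒ smsqmRSmmTm ⇒ smsqmsRmSmmTm ⇒ smsqmssRmmSmmTm ⇒ smsqmssqmmSmmTm ⇒ smsqmssqmmqqsmmTm ⇒ smsqmssqmmqqsmmsm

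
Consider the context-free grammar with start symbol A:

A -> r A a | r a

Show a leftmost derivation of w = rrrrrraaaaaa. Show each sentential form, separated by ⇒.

A ⇒ rAa ⇒ rrAaa ⇒ rrrAaaa ⇒ rrrrAaaaa ⇒ rrrrrAaaaaa ⇒ rrrrrraaaaaa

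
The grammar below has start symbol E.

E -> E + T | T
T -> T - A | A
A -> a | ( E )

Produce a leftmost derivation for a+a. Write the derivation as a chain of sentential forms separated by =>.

E => E+T => T+T => A+T => a+T => a+A => a+a

E => E+T   [E -> E + T]
E+T => T+T   [E -> T]
T+T => A+T   [T -> A]
A+T => a+T   [A -> a]
a+T => a+A   [T -> A]
a+A => a+a   [A -> a]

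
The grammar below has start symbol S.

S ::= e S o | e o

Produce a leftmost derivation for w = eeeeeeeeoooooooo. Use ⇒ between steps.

S ⇒ eSo ⇒ eeSoo ⇒ eeeSooo ⇒ eeeeSoooo ⇒ eeeeeSooooo ⇒ eeeeeeSoooooo ⇒ eeeeeeeSooooooo ⇒ eeeeeeeeoooooooo

S ⇒ eSo   [S ::= e S o]
eSo ⇒ eeSoo   [S ::= e S o]
eeSoo ⇒ eeeSooo   [S ::= e S o]
eeeSooo ⇒ eeeeSoooo   [S ::= e S o]
eeeeSoooo ⇒ eeeeeSooooo   [S ::= e S o]
eeeeeSooooo ⇒ eeeeeeSoooooo   [S ::= e S o]
eeeeeeSoooooo ⇒ eeeeeeeSooooooo   [S ::= e S o]
eeeeeeeSooooooo ⇒ eeeeeeeeoooooooo   [S ::= e o]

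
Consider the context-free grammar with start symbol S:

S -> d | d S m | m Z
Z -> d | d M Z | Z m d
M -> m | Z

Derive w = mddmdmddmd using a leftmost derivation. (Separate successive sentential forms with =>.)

S => mZ => mZmd => mdMZmd => mdZZmd => mdZmdZmd => mddMZmdZmd => mddmZmdZmd => mddmdmdZmd => mddmdmddmd

S => mZ   [S -> m Z]
mZ => mZmd   [Z -> Z m d]
mZmd => mdMZmd   [Z -> d M Z]
mdMZmd => mdZZmd   [M -> Z]
mdZZmd => mdZmdZmd   [Z -> Z m d]
mdZmdZmd => mddMZmdZmd   [Z -> d M Z]
mddMZmdZmd => mddmZmdZmd   [M -> m]
mddmZmdZmd => mddmdmdZmd   [Z -> d]
mddmdmdZmd => mddmdmddmd   [Z -> d]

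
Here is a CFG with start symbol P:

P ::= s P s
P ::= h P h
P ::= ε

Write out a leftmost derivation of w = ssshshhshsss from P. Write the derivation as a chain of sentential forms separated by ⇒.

P ⇒ sPs   [P ::= s P s]
sPs ⇒ ssPss   [P ::= s P s]
ssPss ⇒ sssPsss   [P ::= s P s]
sssPsss ⇒ ssshPhsss   [P ::= h P h]
ssshPhsss ⇒ ssshsPshsss   [P ::= s P s]
ssshsPshsss ⇒ ssshshPhshsss   [P ::= h P h]
ssshshPhshsss ⇒ ssshshhshsss   [P ::= ε]

P ⇒ sPs ⇒ ssPss ⇒ sssPsss ⇒ ssshPhsss ⇒ ssshsPshsss ⇒ ssshshPhshsss ⇒ ssshshhshsss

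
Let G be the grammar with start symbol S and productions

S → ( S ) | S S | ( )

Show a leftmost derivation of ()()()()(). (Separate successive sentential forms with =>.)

S => SS => SSS => ()SS => ()SSS => ()SSSS => ()()SSS => ()()()SS => ()()()()S => ()()()()()

S => SS   [S → S S]
SS => SSS   [S → S S]
SSS => ()SS   [S → ( )]
()SS => ()SSS   [S → S S]
()SSS => ()SSSS   [S → S S]
()SSSS => ()()SSS   [S → ( )]
()()SSS => ()()()SS   [S → ( )]
()()()SS => ()()()()S   [S → ( )]
()()()()S => ()()()()()   [S → ( )]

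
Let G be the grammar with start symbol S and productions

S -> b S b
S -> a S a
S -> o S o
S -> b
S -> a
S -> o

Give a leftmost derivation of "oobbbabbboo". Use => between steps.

S => oSo   [S -> o S o]
oSo => ooSoo   [S -> o S o]
ooSoo => oobSboo   [S -> b S b]
oobSboo => oobbSbboo   [S -> b S b]
oobbSbboo => oobbbSbbboo   [S -> b S b]
oobbbSbbboo => oobbbabbboo   [S -> a]

S => oSo => ooSoo => oobSboo => oobbSbboo => oobbbSbbboo => oobbbabbboo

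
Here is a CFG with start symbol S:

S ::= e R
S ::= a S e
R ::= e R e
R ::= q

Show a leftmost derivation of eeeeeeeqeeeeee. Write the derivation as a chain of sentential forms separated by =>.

S => eR   [S ::= e R]
eR => eeRe   [R ::= e R e]
eeRe => eeeRee   [R ::= e R e]
eeeRee => eeeeReee   [R ::= e R e]
eeeeReee => eeeeeReeee   [R ::= e R e]
eeeeeReeee => eeeeeeReeeee   [R ::= e R e]
eeeeeeReeeee => eeeeeeeReeeeee   [R ::= e R e]
eeeeeeeReeeeee => eeeeeeeqeeeeee   [R ::= q]

S => eR => eeRe => eeeRee => eeeeReee => eeeeeReeee => eeeeeeReeeee => eeeeeeeReeeeee => eeeeeeeqeeeeee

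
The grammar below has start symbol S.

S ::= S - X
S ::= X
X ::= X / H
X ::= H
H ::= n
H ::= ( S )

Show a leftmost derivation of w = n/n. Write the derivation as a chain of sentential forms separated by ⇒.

S⇒X⇒X/H⇒H/H⇒n/H⇒n/n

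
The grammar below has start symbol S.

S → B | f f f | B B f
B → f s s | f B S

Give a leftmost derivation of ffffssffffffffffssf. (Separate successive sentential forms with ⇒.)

S ⇒ BBf ⇒ fBSBf ⇒ ffBSSBf ⇒ fffBSSSBf ⇒ ffffssSSSBf ⇒ ffffssfffSSBf ⇒ ffffssffffffSBf ⇒ ffffssfffffffffBf ⇒ ffffssffffffffffssf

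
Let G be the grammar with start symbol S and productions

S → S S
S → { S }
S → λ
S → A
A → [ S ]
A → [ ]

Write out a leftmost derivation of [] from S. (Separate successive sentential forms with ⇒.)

S ⇒ SS ⇒ AS ⇒ [S]S ⇒ []S ⇒ []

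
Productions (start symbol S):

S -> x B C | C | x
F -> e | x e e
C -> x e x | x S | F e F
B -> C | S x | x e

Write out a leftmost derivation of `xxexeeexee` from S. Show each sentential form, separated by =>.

S => xBC   [S -> x B C]
xBC => xxeC   [B -> x e]
xxeC => xxeFeF   [C -> F e F]
xxeFeF => xxexeeeF   [F -> x e e]
xxexeeeF => xxexeeexee   [F -> x e e]

S => xBC => xxeC => xxeFeF => xxexeeeF => xxexeeexee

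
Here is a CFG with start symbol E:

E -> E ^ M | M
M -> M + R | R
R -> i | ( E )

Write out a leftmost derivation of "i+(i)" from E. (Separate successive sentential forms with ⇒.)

E ⇒ M   [E -> M]
M ⇒ M+R   [M -> M + R]
M+R ⇒ R+R   [M -> R]
R+R ⇒ i+R   [R -> i]
i+R ⇒ i+(E)   [R -> ( E )]
i+(E) ⇒ i+(M)   [E -> M]
i+(M) ⇒ i+(R)   [M -> R]
i+(R) ⇒ i+(i)   [R -> i]

E⇒M⇒M+R⇒R+R⇒i+R⇒i+(E)⇒i+(M)⇒i+(R)⇒i+(i)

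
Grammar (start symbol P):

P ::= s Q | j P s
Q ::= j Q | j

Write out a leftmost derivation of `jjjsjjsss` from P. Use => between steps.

P => jPs => jjPss => jjjPsss => jjjsQsss => jjjsjQsss => jjjsjjsss

P => jPs   [P ::= j P s]
jPs => jjPss   [P ::= j P s]
jjPss => jjjPsss   [P ::= j P s]
jjjPsss => jjjsQsss   [P ::= s Q]
jjjsQsss => jjjsjQsss   [Q ::= j Q]
jjjsjQsss => jjjsjjsss   [Q ::= j]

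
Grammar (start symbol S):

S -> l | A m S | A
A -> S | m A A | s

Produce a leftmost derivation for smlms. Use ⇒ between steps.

S ⇒ AmS   [S -> A m S]
AmS ⇒ SmS   [A -> S]
SmS ⇒ AmSmS   [S -> A m S]
AmSmS ⇒ smSmS   [A -> s]
smSmS ⇒ smlmS   [S -> l]
smlmS ⇒ smlmA   [S -> A]
smlmA ⇒ smlms   [A -> s]

S ⇒ AmS ⇒ SmS ⇒ AmSmS ⇒ smSmS ⇒ smlmS ⇒ smlmA ⇒ smlms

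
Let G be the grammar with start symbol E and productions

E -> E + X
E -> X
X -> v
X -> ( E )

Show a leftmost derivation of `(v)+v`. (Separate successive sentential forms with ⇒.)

E ⇒ E+X ⇒ X+X ⇒ (E)+X ⇒ (X)+X ⇒ (v)+X ⇒ (v)+v

E ⇒ E+X   [E -> E + X]
E+X ⇒ X+X   [E -> X]
X+X ⇒ (E)+X   [X -> ( E )]
(E)+X ⇒ (X)+X   [E -> X]
(X)+X ⇒ (v)+X   [X -> v]
(v)+X ⇒ (v)+v   [X -> v]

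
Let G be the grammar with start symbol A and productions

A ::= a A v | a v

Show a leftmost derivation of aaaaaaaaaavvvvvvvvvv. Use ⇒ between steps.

A ⇒ aAv ⇒ aaAvv ⇒ aaaAvvv ⇒ aaaaAvvvv ⇒ aaaaaAvvvvv ⇒ aaaaaaAvvvvvv ⇒ aaaaaaaAvvvvvvv ⇒ aaaaaaaaAvvvvvvvv ⇒ aaaaaaaaaAvvvvvvvvv ⇒ aaaaaaaaaavvvvvvvvvv

A ⇒ aAv   [A ::= a A v]
aAv ⇒ aaAvv   [A ::= a A v]
aaAvv ⇒ aaaAvvv   [A ::= a A v]
aaaAvvv ⇒ aaaaAvvvv   [A ::= a A v]
aaaaAvvvv ⇒ aaaaaAvvvvv   [A ::= a A v]
aaaaaAvvvvv ⇒ aaaaaaAvvvvvv   [A ::= a A v]
aaaaaaAvvvvvv ⇒ aaaaaaaAvvvvvvv   [A ::= a A v]
aaaaaaaAvvvvvvv ⇒ aaaaaaaaAvvvvvvvv   [A ::= a A v]
aaaaaaaaAvvvvvvvv ⇒ aaaaaaaaaAvvvvvvvvv   [A ::= a A v]
aaaaaaaaaAvvvvvvvvv ⇒ aaaaaaaaaavvvvvvvvvv   [A ::= a v]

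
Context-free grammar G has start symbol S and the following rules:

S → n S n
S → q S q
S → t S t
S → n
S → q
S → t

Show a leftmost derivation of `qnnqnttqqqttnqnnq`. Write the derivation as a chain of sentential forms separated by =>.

S => qSq => qnSnq => qnnSnnq => qnnqSqnnq => qnnqnSnqnnq => qnnqntStnqnnq => qnnqnttSttnqnnq => qnnqnttqSqttnqnnq => qnnqnttqqqttnqnnq

S => qSq   [S → q S q]
qSq => qnSnq   [S → n S n]
qnSnq => qnnSnnq   [S → n S n]
qnnSnnq => qnnqSqnnq   [S → q S q]
qnnqSqnnq => qnnqnSnqnnq   [S → n S n]
qnnqnSnqnnq => qnnqntStnqnnq   [S → t S t]
qnnqntStnqnnq => qnnqnttSttnqnnq   [S → t S t]
qnnqnttSttnqnnq => qnnqnttqSqttnqnnq   [S → q S q]
qnnqnttqSqttnqnnq => qnnqnttqqqttnqnnq   [S → q]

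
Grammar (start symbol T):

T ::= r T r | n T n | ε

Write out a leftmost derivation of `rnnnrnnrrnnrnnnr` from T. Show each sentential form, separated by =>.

T => rTr => rnTnr => rnnTnnr => rnnnTnnnr => rnnnrTrnnnr => rnnnrnTnrnnnr => rnnnrnnTnnrnnnr => rnnnrnnrTrnnrnnnr => rnnnrnnrrnnrnnnr

T => rTr   [T ::= r T r]
rTr => rnTnr   [T ::= n T n]
rnTnr => rnnTnnr   [T ::= n T n]
rnnTnnr => rnnnTnnnr   [T ::= n T n]
rnnnTnnnr => rnnnrTrnnnr   [T ::= r T r]
rnnnrTrnnnr => rnnnrnTnrnnnr   [T ::= n T n]
rnnnrnTnrnnnr => rnnnrnnTnnrnnnr   [T ::= n T n]
rnnnrnnTnnrnnnr => rnnnrnnrTrnnrnnnr   [T ::= r T r]
rnnnrnnrTrnnrnnnr => rnnnrnnrrnnrnnnr   [T ::= ε]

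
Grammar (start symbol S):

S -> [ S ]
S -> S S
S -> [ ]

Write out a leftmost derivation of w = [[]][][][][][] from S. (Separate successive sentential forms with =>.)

S => SS   [S -> S S]
SS => SSS   [S -> S S]
SSS => SSSS   [S -> S S]
SSSS => [S]SSS   [S -> [ S ]]
[S]SSS => [[]]SSS   [S -> [ ]]
[[]]SSS => [[]]SSSS   [S -> S S]
[[]]SSSS => [[]][]SSS   [S -> [ ]]
[[]][]SSS => [[]][][]SS   [S -> [ ]]
[[]][][]SS => [[]][][]SSS   [S -> S S]
[[]][][]SSS => [[]][][][]SS   [S -> [ ]]
[[]][][][]SS => [[]][][][][]S   [S -> [ ]]
[[]][][][][]S => [[]][][][][][]   [S -> [ ]]

S => SS => SSS => SSSS => [S]SSS => [[]]SSS => [[]]SSSS => [[]][]SSS => [[]][][]SS => [[]][][]SSS => [[]][][][]SS => [[]][][][][]S => [[]][][][][][]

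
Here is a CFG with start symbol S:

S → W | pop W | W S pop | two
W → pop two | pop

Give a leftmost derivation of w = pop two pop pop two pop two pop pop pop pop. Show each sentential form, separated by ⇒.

S ⇒ W S pop   [S → W S pop]
W S pop ⇒ pop two S pop   [W → pop two]
pop two S pop ⇒ pop two W S pop pop   [S → W S pop]
pop two W S pop pop ⇒ pop two pop S pop pop   [W → pop]
pop two pop S pop pop ⇒ pop two pop W S pop pop pop   [S → W S pop]
pop two pop W S pop pop pop ⇒ pop two pop pop two S pop pop pop   [W → pop two]
pop two pop pop two S pop pop pop ⇒ pop two pop pop two W S pop pop pop pop   [S → W S pop]
pop two pop pop two W S pop pop pop pop ⇒ pop two pop pop two pop S pop pop pop pop   [W → pop]
pop two pop pop two pop S pop pop pop pop ⇒ pop two pop pop two pop two pop pop pop pop   [S → two]

S ⇒ W S pop ⇒ pop two S pop ⇒ pop two W S pop pop ⇒ pop two pop S pop pop ⇒ pop two pop W S pop pop pop ⇒ pop two pop pop two S pop pop pop ⇒ pop two pop pop two W S pop pop pop pop ⇒ pop two pop pop two pop S pop pop pop pop ⇒ pop two pop pop two pop two pop pop pop pop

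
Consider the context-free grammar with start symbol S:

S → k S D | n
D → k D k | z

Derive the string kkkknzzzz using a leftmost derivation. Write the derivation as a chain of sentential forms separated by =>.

S=>kSD=>kkSDD=>kkkSDDD=>kkkkSDDDD=>kkkknDDDD=>kkkknzDDD=>kkkknzzDD=>kkkknzzzD=>kkkknzzzz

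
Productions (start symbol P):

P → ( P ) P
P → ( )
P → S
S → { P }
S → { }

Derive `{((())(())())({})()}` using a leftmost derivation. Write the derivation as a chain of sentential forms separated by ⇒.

P ⇒ S   [P → S]
S ⇒ {P}   [S → { P }]
{P} ⇒ {(P)P}   [P → ( P ) P]
{(P)P} ⇒ {((P)P)P}   [P → ( P ) P]
{((P)P)P} ⇒ {((())P)P}   [P → ( )]
{((())P)P} ⇒ {((())(P)P)P}   [P → ( P ) P]
{((())(P)P)P} ⇒ {((())(())P)P}   [P → ( )]
{((())(())P)P} ⇒ {((())(())())P}   [P → ( )]
{((())(())())P} ⇒ {((())(())())(P)P}   [P → ( P ) P]
{((())(())())(P)P} ⇒ {((())(())())(S)P}   [P → S]
{((())(())())(S)P} ⇒ {((())(())())({})P}   [S → { }]
{((())(())())({})P} ⇒ {((())(())())({})()}   [P → ( )]

P ⇒ S ⇒ {P} ⇒ {(P)P} ⇒ {((P)P)P} ⇒ {((())P)P} ⇒ {((())(P)P)P} ⇒ {((())(())P)P} ⇒ {((())(())())P} ⇒ {((())(())())(P)P} ⇒ {((())(())())(S)P} ⇒ {((())(())())({})P} ⇒ {((())(())())({})()}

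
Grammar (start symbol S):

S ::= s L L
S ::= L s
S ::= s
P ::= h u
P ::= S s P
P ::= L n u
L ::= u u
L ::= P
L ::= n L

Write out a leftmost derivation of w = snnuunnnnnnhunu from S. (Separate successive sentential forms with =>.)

S => sLL   [S ::= s L L]
sLL => snLL   [L ::= n L]
snLL => snnLL   [L ::= n L]
snnLL => snnuuL   [L ::= u u]
snnuuL => snnuunL   [L ::= n L]
snnuunL => snnuunnL   [L ::= n L]
snnuunnL => snnuunnnL   [L ::= n L]
snnuunnnL => snnuunnnnL   [L ::= n L]
snnuunnnnL => snnuunnnnnL   [L ::= n L]
snnuunnnnnL => snnuunnnnnnL   [L ::= n L]
snnuunnnnnnL => snnuunnnnnnP   [L ::= P]
snnuunnnnnnP => snnuunnnnnnLnu   [P ::= L n u]
snnuunnnnnnLnu => snnuunnnnnnPnu   [L ::= P]
snnuunnnnnnPnu => snnuunnnnnnhunu   [P ::= h u]

S => sLL => snLL => snnLL => snnuuL => snnuunL => snnuunnL => snnuunnnL => snnuunnnnL => snnuunnnnnL => snnuunnnnnnL => snnuunnnnnnP => snnuunnnnnnLnu => snnuunnnnnnPnu => snnuunnnnnnhunu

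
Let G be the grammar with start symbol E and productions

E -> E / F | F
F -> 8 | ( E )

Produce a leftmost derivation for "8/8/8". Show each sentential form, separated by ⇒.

E ⇒ E/F ⇒ E/F/F ⇒ F/F/F ⇒ 8/F/F ⇒ 8/8/F ⇒ 8/8/8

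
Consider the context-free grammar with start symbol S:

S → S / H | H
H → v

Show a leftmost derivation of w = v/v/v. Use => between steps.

S => S/H   [S → S / H]
S/H => S/H/H   [S → S / H]
S/H/H => H/H/H   [S → H]
H/H/H => v/H/H   [H → v]
v/H/H => v/v/H   [H → v]
v/v/H => v/v/v   [H → v]

S=>S/H=>S/H/H=>H/H/H=>v/H/H=>v/v/H=>v/v/v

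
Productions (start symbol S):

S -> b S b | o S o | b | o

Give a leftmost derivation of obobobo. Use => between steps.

S=>oSo=>obSbo=>oboSobo=>obobobo

S => oSo   [S -> o S o]
oSo => obSbo   [S -> b S b]
obSbo => oboSobo   [S -> o S o]
oboSobo => obobobo   [S -> b]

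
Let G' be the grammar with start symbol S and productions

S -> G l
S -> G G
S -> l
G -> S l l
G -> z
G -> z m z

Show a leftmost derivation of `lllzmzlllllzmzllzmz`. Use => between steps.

S => GG => SllG => GGllG => SllGllG => GlllGllG => SlllllGllG => GGlllllGllG => SllGlllllGllG => lllGlllllGllG => lllzmzlllllGllG => lllzmzlllllzmzllG => lllzmzlllllzmzllzmz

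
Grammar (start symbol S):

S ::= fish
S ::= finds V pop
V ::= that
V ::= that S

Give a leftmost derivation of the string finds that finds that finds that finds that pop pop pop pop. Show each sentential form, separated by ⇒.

S ⇒ finds V pop   [S ::= finds V pop]
finds V pop ⇒ finds that S pop   [V ::= that S]
finds that S pop ⇒ finds that finds V pop pop   [S ::= finds V pop]
finds that finds V pop pop ⇒ finds that finds that S pop pop   [V ::= that S]
finds that finds that S pop pop ⇒ finds that finds that finds V pop pop pop   [S ::= finds V pop]
finds that finds that finds V pop pop pop ⇒ finds that finds that finds that S pop pop pop   [V ::= that S]
finds that finds that finds that S pop pop pop ⇒ finds that finds that finds that finds V pop pop pop pop   [S ::= finds V pop]
finds that finds that finds that finds V pop pop pop pop ⇒ finds that finds that finds that finds that pop pop pop pop   [V ::= that]

S ⇒ finds V pop ⇒ finds that S pop ⇒ finds that finds V pop pop ⇒ finds that finds that S pop pop ⇒ finds that finds that finds V pop pop pop ⇒ finds that finds that finds that S pop pop pop ⇒ finds that finds that finds that finds V pop pop pop pop ⇒ finds that finds that finds that finds that pop pop pop pop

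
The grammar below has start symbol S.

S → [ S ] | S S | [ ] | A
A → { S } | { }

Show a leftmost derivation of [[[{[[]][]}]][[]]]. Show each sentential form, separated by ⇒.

S ⇒ [S]   [S → [ S ]]
[S] ⇒ [SS]   [S → S S]
[SS] ⇒ [[S]S]   [S → [ S ]]
[[S]S] ⇒ [[[S]]S]   [S → [ S ]]
[[[S]]S] ⇒ [[[A]]S]   [S → A]
[[[A]]S] ⇒ [[[{S}]]S]   [A → { S }]
[[[{S}]]S] ⇒ [[[{SS}]]S]   [S → S S]
[[[{SS}]]S] ⇒ [[[{[S]S}]]S]   [S → [ S ]]
[[[{[S]S}]]S] ⇒ [[[{[[]]S}]]S]   [S → [ ]]
[[[{[[]]S}]]S] ⇒ [[[{[[]][]}]]S]   [S → [ ]]
[[[{[[]][]}]]S] ⇒ [[[{[[]][]}]][S]]   [S → [ S ]]
[[[{[[]][]}]][S]] ⇒ [[[{[[]][]}]][[]]]   [S → [ ]]

S ⇒ [S] ⇒ [SS] ⇒ [[S]S] ⇒ [[[S]]S] ⇒ [[[A]]S] ⇒ [[[{S}]]S] ⇒ [[[{SS}]]S] ⇒ [[[{[S]S}]]S] ⇒ [[[{[[]]S}]]S] ⇒ [[[{[[]][]}]]S] ⇒ [[[{[[]][]}]][S]] ⇒ [[[{[[]][]}]][[]]]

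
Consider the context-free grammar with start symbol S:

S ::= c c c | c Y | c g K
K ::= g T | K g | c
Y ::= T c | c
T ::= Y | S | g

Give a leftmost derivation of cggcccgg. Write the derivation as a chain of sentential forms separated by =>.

S => cgK => cgKg => cgKgg => cggTgg => cggSgg => cggcccgg

S => cgK   [S ::= c g K]
cgK => cgKg   [K ::= K g]
cgKg => cgKgg   [K ::= K g]
cgKgg => cggTgg   [K ::= g T]
cggTgg => cggSgg   [T ::= S]
cggSgg => cggcccgg   [S ::= c c c]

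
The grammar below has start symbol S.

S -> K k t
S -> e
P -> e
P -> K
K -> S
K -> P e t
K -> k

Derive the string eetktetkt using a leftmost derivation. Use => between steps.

S => Kkt => Petkt => Ketkt => Setkt => Kktetkt => Petktetkt => eetktetkt

S => Kkt   [S -> K k t]
Kkt => Petkt   [K -> P e t]
Petkt => Ketkt   [P -> K]
Ketkt => Setkt   [K -> S]
Setkt => Kktetkt   [S -> K k t]
Kktetkt => Petktetkt   [K -> P e t]
Petktetkt => eetktetkt   [P -> e]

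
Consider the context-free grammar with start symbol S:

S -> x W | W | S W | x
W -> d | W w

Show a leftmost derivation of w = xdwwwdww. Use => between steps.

S => SW => xWW => xWwW => xWwwW => xWwwwW => xdwwwW => xdwwwWw => xdwwwWww => xdwwwdww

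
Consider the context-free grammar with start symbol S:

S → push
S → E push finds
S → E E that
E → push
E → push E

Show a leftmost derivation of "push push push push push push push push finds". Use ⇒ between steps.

S ⇒ E push finds ⇒ push E push finds ⇒ push push E push finds ⇒ push push push E push finds ⇒ push push push push E push finds ⇒ push push push push push E push finds ⇒ push push push push push push E push finds ⇒ push push push push push push push push finds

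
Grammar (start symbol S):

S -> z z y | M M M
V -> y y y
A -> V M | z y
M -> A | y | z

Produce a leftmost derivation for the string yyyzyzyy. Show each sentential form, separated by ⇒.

S ⇒ MMM ⇒ AMM ⇒ VMMM ⇒ yyyMMM ⇒ yyyAMM ⇒ yyyzyMM ⇒ yyyzyAM ⇒ yyyzyzyM ⇒ yyyzyzyy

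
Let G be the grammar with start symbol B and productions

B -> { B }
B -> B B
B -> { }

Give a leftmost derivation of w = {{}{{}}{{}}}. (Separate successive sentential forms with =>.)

B => {B}   [B -> { B }]
{B} => {BB}   [B -> B B]
{BB} => {{}B}   [B -> { }]
{{}B} => {{}BB}   [B -> B B]
{{}BB} => {{}{B}B}   [B -> { B }]
{{}{B}B} => {{}{{}}B}   [B -> { }]
{{}{{}}B} => {{}{{}}{B}}   [B -> { B }]
{{}{{}}{B}} => {{}{{}}{{}}}   [B -> { }]

B => {B} => {BB} => {{}B} => {{}BB} => {{}{B}B} => {{}{{}}B} => {{}{{}}{B}} => {{}{{}}{{}}}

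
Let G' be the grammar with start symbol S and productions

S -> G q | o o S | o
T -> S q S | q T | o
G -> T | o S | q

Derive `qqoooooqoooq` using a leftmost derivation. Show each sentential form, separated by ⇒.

S ⇒ Gq ⇒ Tq ⇒ qTq ⇒ qqTq ⇒ qqSqSq ⇒ qqooSqSq ⇒ qqooooSqSq ⇒ qqoooooqSq ⇒ qqoooooqooSq ⇒ qqoooooqoooq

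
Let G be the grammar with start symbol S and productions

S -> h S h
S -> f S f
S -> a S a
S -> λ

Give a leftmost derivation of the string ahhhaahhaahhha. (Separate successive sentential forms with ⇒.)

S⇒aSa⇒ahSha⇒ahhShha⇒ahhhShhha⇒ahhhaSahhha⇒ahhhaaSaahhha⇒ahhhaahShaahhha⇒ahhhaahhaahhha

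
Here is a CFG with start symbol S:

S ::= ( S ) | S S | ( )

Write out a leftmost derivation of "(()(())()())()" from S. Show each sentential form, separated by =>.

S => SS   [S ::= S S]
SS => (S)S   [S ::= ( S )]
(S)S => (SS)S   [S ::= S S]
(SS)S => (()S)S   [S ::= ( )]
(()S)S => (()SS)S   [S ::= S S]
(()SS)S => (()SSS)S   [S ::= S S]
(()SSS)S => (()(S)SS)S   [S ::= ( S )]
(()(S)SS)S => (()(())SS)S   [S ::= ( )]
(()(())SS)S => (()(())()S)S   [S ::= ( )]
(()(())()S)S => (()(())()())S   [S ::= ( )]
(()(())()())S => (()(())()())()   [S ::= ( )]

S=>SS=>(S)S=>(SS)S=>(()S)S=>(()SS)S=>(()SSS)S=>(()(S)SS)S=>(()(())SS)S=>(()(())()S)S=>(()(())()())S=>(()(())()())()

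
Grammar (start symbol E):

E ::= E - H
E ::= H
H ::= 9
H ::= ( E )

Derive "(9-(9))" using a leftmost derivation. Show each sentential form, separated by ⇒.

E ⇒ H   [E ::= H]
H ⇒ (E)   [H ::= ( E )]
(E) ⇒ (E-H)   [E ::= E - H]
(E-H) ⇒ (H-H)   [E ::= H]
(H-H) ⇒ (9-H)   [H ::= 9]
(9-H) ⇒ (9-(E))   [H ::= ( E )]
(9-(E)) ⇒ (9-(H))   [E ::= H]
(9-(H)) ⇒ (9-(9))   [H ::= 9]

E ⇒ H ⇒ (E) ⇒ (E-H) ⇒ (H-H) ⇒ (9-H) ⇒ (9-(E)) ⇒ (9-(H)) ⇒ (9-(9))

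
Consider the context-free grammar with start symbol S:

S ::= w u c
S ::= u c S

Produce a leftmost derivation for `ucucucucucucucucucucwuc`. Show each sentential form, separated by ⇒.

S ⇒ ucS ⇒ ucucS ⇒ ucucucS ⇒ ucucucucS ⇒ ucucucucucS ⇒ ucucucucucucS ⇒ ucucucucucucucS ⇒ ucucucucucucucucS ⇒ ucucucucucucucucucS ⇒ ucucucucucucucucucucS ⇒ ucucucucucucucucucucwuc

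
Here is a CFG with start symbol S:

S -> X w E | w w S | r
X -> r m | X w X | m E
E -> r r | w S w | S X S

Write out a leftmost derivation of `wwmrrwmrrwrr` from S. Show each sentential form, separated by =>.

S => wwS => wwXwE => wwXwXwE => wwmEwXwE => wwmrrwXwE => wwmrrwmEwE => wwmrrwmrrwE => wwmrrwmrrwrr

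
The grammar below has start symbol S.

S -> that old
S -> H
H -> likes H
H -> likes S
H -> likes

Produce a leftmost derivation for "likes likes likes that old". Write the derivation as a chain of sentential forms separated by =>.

S => H => likes H => likes likes S => likes likes H => likes likes likes S => likes likes likes that old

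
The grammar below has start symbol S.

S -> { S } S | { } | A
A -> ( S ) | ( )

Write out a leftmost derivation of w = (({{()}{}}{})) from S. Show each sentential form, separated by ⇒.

S ⇒ A   [S -> A]
A ⇒ (S)   [A -> ( S )]
(S) ⇒ (A)   [S -> A]
(A) ⇒ ((S))   [A -> ( S )]
((S)) ⇒ (({S}S))   [S -> { S } S]
(({S}S)) ⇒ (({{S}S}S))   [S -> { S } S]
(({{S}S}S)) ⇒ (({{A}S}S))   [S -> A]
(({{A}S}S)) ⇒ (({{()}S}S))   [A -> ( )]
(({{()}S}S)) ⇒ (({{()}{}}S))   [S -> { }]
(({{()}{}}S)) ⇒ (({{()}{}}{}))   [S -> { }]

S⇒A⇒(S)⇒(A)⇒((S))⇒(({S}S))⇒(({{S}S}S))⇒(({{A}S}S))⇒(({{()}S}S))⇒(({{()}{}}S))⇒(({{()}{}}{}))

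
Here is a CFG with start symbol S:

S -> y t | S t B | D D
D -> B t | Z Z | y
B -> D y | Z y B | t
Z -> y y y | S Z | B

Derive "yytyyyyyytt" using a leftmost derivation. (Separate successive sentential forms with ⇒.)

S⇒StB⇒DDtB⇒yDtB⇒yZZtB⇒ySZZtB⇒yytZZtB⇒yytyyyZtB⇒yytyyyyyytB⇒yytyyyyyytt

S ⇒ StB   [S -> S t B]
StB ⇒ DDtB   [S -> D D]
DDtB ⇒ yDtB   [D -> y]
yDtB ⇒ yZZtB   [D -> Z Z]
yZZtB ⇒ ySZZtB   [Z -> S Z]
ySZZtB ⇒ yytZZtB   [S -> y t]
yytZZtB ⇒ yytyyyZtB   [Z -> y y y]
yytyyyZtB ⇒ yytyyyyyytB   [Z -> y y y]
yytyyyyyytB ⇒ yytyyyyyytt   [B -> t]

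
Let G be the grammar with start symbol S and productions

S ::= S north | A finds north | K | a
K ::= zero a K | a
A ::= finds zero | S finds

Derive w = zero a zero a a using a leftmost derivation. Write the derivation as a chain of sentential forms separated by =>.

S => K => zero a K => zero a zero a K => zero a zero a a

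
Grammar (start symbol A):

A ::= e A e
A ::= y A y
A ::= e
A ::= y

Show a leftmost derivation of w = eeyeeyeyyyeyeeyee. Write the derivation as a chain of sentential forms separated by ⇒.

A ⇒ eAe ⇒ eeAee ⇒ eeyAyee ⇒ eeyeAeyee ⇒ eeyeeAeeyee ⇒ eeyeeyAyeeyee ⇒ eeyeeyeAeyeeyee ⇒ eeyeeyeyAyeyeeyee ⇒ eeyeeyeyyyeyeeyee

A ⇒ eAe   [A ::= e A e]
eAe ⇒ eeAee   [A ::= e A e]
eeAee ⇒ eeyAyee   [A ::= y A y]
eeyAyee ⇒ eeyeAeyee   [A ::= e A e]
eeyeAeyee ⇒ eeyeeAeeyee   [A ::= e A e]
eeyeeAeeyee ⇒ eeyeeyAyeeyee   [A ::= y A y]
eeyeeyAyeeyee ⇒ eeyeeyeAeyeeyee   [A ::= e A e]
eeyeeyeAeyeeyee ⇒ eeyeeyeyAyeyeeyee   [A ::= y A y]
eeyeeyeyAyeyeeyee ⇒ eeyeeyeyyyeyeeyee   [A ::= y]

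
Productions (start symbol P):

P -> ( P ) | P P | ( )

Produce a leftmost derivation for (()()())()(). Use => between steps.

P=>PP=>PPP=>(P)PP=>(PP)PP=>(PPP)PP=>(()PP)PP=>(()()P)PP=>(()()())PP=>(()()())()P=>(()()())()()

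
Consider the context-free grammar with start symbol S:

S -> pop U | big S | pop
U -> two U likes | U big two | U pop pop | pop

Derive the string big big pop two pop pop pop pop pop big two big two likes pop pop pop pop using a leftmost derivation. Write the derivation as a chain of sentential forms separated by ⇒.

S ⇒ big S   [S -> big S]
big S ⇒ big big S   [S -> big S]
big big S ⇒ big big pop U   [S -> pop U]
big big pop U ⇒ big big pop U pop pop   [U -> U pop pop]
big big pop U pop pop ⇒ big big pop U pop pop pop pop   [U -> U pop pop]
big big pop U pop pop pop pop ⇒ big big pop two U likes pop pop pop pop   [U -> two U likes]
big big pop two U likes pop pop pop pop ⇒ big big pop two U big two likes pop pop pop pop   [U -> U big two]
big big pop two U big two likes pop pop pop pop ⇒ big big pop two U big two big two likes pop pop pop pop   [U -> U big two]
big big pop two U big two big two likes pop pop pop pop ⇒ big big pop two U pop pop big two big two likes pop pop pop pop   [U -> U pop pop]
big big pop two U pop pop big two big two likes pop pop pop pop ⇒ big big pop two U pop pop pop pop big two big two likes pop pop pop pop   [U -> U pop pop]
big big pop two U pop pop pop pop big two big two likes pop pop pop pop ⇒ big big pop two pop pop pop pop pop big two big two likes pop pop pop pop   [U -> pop]

S ⇒ big S ⇒ big big S ⇒ big big pop U ⇒ big big pop U pop pop ⇒ big big pop U pop pop pop pop ⇒ big big pop two U likes pop pop pop pop ⇒ big big pop two U big two likes pop pop pop pop ⇒ big big pop two U big two big two likes pop pop pop pop ⇒ big big pop two U pop pop big two big two likes pop pop pop pop ⇒ big big pop two U pop pop pop pop big two big two likes pop pop pop pop ⇒ big big pop two pop pop pop pop pop big two big two likes pop pop pop pop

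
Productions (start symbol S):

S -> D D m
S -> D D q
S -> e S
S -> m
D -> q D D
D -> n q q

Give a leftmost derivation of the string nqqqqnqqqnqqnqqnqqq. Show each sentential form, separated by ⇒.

S ⇒ DDq   [S -> D D q]
DDq ⇒ nqqDq   [D -> n q q]
nqqDq ⇒ nqqqDDq   [D -> q D D]
nqqqDDq ⇒ nqqqqDDDq   [D -> q D D]
nqqqqDDDq ⇒ nqqqqnqqDDq   [D -> n q q]
nqqqqnqqDDq ⇒ nqqqqnqqqDDDq   [D -> q D D]
nqqqqnqqqDDDq ⇒ nqqqqnqqqnqqDDq   [D -> n q q]
nqqqqnqqqnqqDDq ⇒ nqqqqnqqqnqqnqqDq   [D -> n q q]
nqqqqnqqqnqqnqqDq ⇒ nqqqqnqqqnqqnqqnqqq   [D -> n q q]

S⇒DDq⇒nqqDq⇒nqqqDDq⇒nqqqqDDDq⇒nqqqqnqqDDq⇒nqqqqnqqqDDDq⇒nqqqqnqqqnqqDDq⇒nqqqqnqqqnqqnqqDq⇒nqqqqnqqqnqqnqqnqqq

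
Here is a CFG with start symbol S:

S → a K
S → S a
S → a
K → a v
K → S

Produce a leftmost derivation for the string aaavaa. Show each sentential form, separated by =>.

S => Sa   [S → S a]
Sa => aKa   [S → a K]
aKa => aSa   [K → S]
aSa => aSaa   [S → S a]
aSaa => aaKaa   [S → a K]
aaKaa => aaavaa   [K → a v]

S => Sa => aKa => aSa => aSaa => aaKaa => aaavaa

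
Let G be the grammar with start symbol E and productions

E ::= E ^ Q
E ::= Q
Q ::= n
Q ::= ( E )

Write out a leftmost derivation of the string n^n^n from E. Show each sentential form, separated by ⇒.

E ⇒ E^Q   [E ::= E ^ Q]
E^Q ⇒ E^Q^Q   [E ::= E ^ Q]
E^Q^Q ⇒ Q^Q^Q   [E ::= Q]
Q^Q^Q ⇒ n^Q^Q   [Q ::= n]
n^Q^Q ⇒ n^n^Q   [Q ::= n]
n^n^Q ⇒ n^n^n   [Q ::= n]

E ⇒ E^Q ⇒ E^Q^Q ⇒ Q^Q^Q ⇒ n^Q^Q ⇒ n^n^Q ⇒ n^n^n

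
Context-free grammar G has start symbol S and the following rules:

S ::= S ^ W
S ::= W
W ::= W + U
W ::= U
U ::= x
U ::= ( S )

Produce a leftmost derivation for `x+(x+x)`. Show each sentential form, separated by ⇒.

S ⇒ W ⇒ W+U ⇒ U+U ⇒ x+U ⇒ x+(S) ⇒ x+(W) ⇒ x+(W+U) ⇒ x+(U+U) ⇒ x+(x+U) ⇒ x+(x+x)

S ⇒ W   [S ::= W]
W ⇒ W+U   [W ::= W + U]
W+U ⇒ U+U   [W ::= U]
U+U ⇒ x+U   [U ::= x]
x+U ⇒ x+(S)   [U ::= ( S )]
x+(S) ⇒ x+(W)   [S ::= W]
x+(W) ⇒ x+(W+U)   [W ::= W + U]
x+(W+U) ⇒ x+(U+U)   [W ::= U]
x+(U+U) ⇒ x+(x+U)   [U ::= x]
x+(x+U) ⇒ x+(x+x)   [U ::= x]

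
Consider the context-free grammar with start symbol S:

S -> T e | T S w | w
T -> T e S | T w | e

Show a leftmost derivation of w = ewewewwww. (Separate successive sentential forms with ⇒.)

S ⇒ TSw   [S -> T S w]
TSw ⇒ TwSw   [T -> T w]
TwSw ⇒ TeSwSw   [T -> T e S]
TeSwSw ⇒ TeSeSwSw   [T -> T e S]
TeSeSwSw ⇒ TweSeSwSw   [T -> T w]
TweSeSwSw ⇒ eweSeSwSw   [T -> e]
eweSeSwSw ⇒ eweweSwSw   [S -> w]
eweweSwSw ⇒ ewewewwSw   [S -> w]
ewewewwSw ⇒ ewewewwww   [S -> w]

S ⇒ TSw ⇒ TwSw ⇒ TeSwSw ⇒ TeSeSwSw ⇒ TweSeSwSw ⇒ eweSeSwSw ⇒ eweweSwSw ⇒ ewewewwSw ⇒ ewewewwww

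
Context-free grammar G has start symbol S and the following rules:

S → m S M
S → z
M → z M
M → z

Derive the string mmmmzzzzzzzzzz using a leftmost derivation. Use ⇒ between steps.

S ⇒ mSM ⇒ mmSMM ⇒ mmmSMMM ⇒ mmmmSMMMM ⇒ mmmmzMMMM ⇒ mmmmzzMMMM ⇒ mmmmzzzMMM ⇒ mmmmzzzzMMM ⇒ mmmmzzzzzMMM ⇒ mmmmzzzzzzMM ⇒ mmmmzzzzzzzMM ⇒ mmmmzzzzzzzzM ⇒ mmmmzzzzzzzzzM ⇒ mmmmzzzzzzzzzz

S ⇒ mSM   [S → m S M]
mSM ⇒ mmSMM   [S → m S M]
mmSMM ⇒ mmmSMMM   [S → m S M]
mmmSMMM ⇒ mmmmSMMMM   [S → m S M]
mmmmSMMMM ⇒ mmmmzMMMM   [S → z]
mmmmzMMMM ⇒ mmmmzzMMMM   [M → z M]
mmmmzzMMMM ⇒ mmmmzzzMMM   [M → z]
mmmmzzzMMM ⇒ mmmmzzzzMMM   [M → z M]
mmmmzzzzMMM ⇒ mmmmzzzzzMMM   [M → z M]
mmmmzzzzzMMM ⇒ mmmmzzzzzzMM   [M → z]
mmmmzzzzzzMM ⇒ mmmmzzzzzzzMM   [M → z M]
mmmmzzzzzzzMM ⇒ mmmmzzzzzzzzM   [M → z]
mmmmzzzzzzzzM ⇒ mmmmzzzzzzzzzM   [M → z M]
mmmmzzzzzzzzzM ⇒ mmmmzzzzzzzzzz   [M → z]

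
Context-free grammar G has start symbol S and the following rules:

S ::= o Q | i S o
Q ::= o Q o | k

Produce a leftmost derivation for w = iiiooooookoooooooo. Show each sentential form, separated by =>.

S => iSo => iiSoo => iiiSooo => iiioQooo => iiiooQoooo => iiioooQooooo => iiiooooQoooooo => iiioooooQooooooo => iiiooooooQoooooooo => iiiooooookoooooooo

S => iSo   [S ::= i S o]
iSo => iiSoo   [S ::= i S o]
iiSoo => iiiSooo   [S ::= i S o]
iiiSooo => iiioQooo   [S ::= o Q]
iiioQooo => iiiooQoooo   [Q ::= o Q o]
iiiooQoooo => iiioooQooooo   [Q ::= o Q o]
iiioooQooooo => iiiooooQoooooo   [Q ::= o Q o]
iiiooooQoooooo => iiioooooQooooooo   [Q ::= o Q o]
iiioooooQooooooo => iiiooooooQoooooooo   [Q ::= o Q o]
iiiooooooQoooooooo => iiiooooookoooooooo   [Q ::= k]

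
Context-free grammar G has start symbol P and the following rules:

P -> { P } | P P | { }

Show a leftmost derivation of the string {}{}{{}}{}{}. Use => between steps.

P => PP => {}P => {}PP => {}PPP => {}{}PP => {}{}{P}P => {}{}{{}}P => {}{}{{}}PP => {}{}{{}}{}P => {}{}{{}}{}{}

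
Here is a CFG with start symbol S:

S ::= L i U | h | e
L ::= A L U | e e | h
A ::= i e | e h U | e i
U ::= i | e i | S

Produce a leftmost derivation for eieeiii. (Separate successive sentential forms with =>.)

S => LiU => ALUiU => eiLUiU => eieeUiU => eieeiiU => eieeiii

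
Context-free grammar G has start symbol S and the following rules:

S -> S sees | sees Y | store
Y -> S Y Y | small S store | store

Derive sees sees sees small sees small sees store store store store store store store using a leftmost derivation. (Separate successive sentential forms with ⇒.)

S ⇒ sees Y ⇒ sees S Y Y ⇒ sees sees Y Y Y ⇒ sees sees S Y Y Y Y ⇒ sees sees sees Y Y Y Y Y ⇒ sees sees sees small S store Y Y Y Y ⇒ sees sees sees small sees Y store Y Y Y Y ⇒ sees sees sees small sees small S store store Y Y Y Y ⇒ sees sees sees small sees small sees Y store store Y Y Y Y ⇒ sees sees sees small sees small sees store store store Y Y Y Y ⇒ sees sees sees small sees small sees store store store store Y Y Y ⇒ sees sees sees small sees small sees store store store store store Y Y ⇒ sees sees sees small sees small sees store store store store store store Y ⇒ sees sees sees small sees small sees store store store store store store store

S ⇒ sees Y   [S -> sees Y]
sees Y ⇒ sees S Y Y   [Y -> S Y Y]
sees S Y Y ⇒ sees sees Y Y Y   [S -> sees Y]
sees sees Y Y Y ⇒ sees sees S Y Y Y Y   [Y -> S Y Y]
sees sees S Y Y Y Y ⇒ sees sees sees Y Y Y Y Y   [S -> sees Y]
sees sees sees Y Y Y Y Y ⇒ sees sees sees small S store Y Y Y Y   [Y -> small S store]
sees sees sees small S store Y Y Y Y ⇒ sees sees sees small sees Y store Y Y Y Y   [S -> sees Y]
sees sees sees small sees Y store Y Y Y Y ⇒ sees sees sees small sees small S store store Y Y Y Y   [Y -> small S store]
sees sees sees small sees small S store store Y Y Y Y ⇒ sees sees sees small sees small sees Y store store Y Y Y Y   [S -> sees Y]
sees sees sees small sees small sees Y store store Y Y Y Y ⇒ sees sees sees small sees small sees store store store Y Y Y Y   [Y -> store]
sees sees sees small sees small sees store store store Y Y Y Y ⇒ sees sees sees small sees small sees store store store store Y Y Y   [Y -> store]
sees sees sees small sees small sees store store store store Y Y Y ⇒ sees sees sees small sees small sees store store store store store Y Y   [Y -> store]
sees sees sees small sees small sees store store store store store Y Y ⇒ sees sees sees small sees small sees store store store store store store Y   [Y -> store]
sees sees sees small sees small sees store store store store store store Y ⇒ sees sees sees small sees small sees store store store store store store store   [Y -> store]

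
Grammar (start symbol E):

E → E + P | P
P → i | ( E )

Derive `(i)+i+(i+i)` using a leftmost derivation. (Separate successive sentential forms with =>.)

E => E+P   [E → E + P]
E+P => E+P+P   [E → E + P]
E+P+P => P+P+P   [E → P]
P+P+P => (E)+P+P   [P → ( E )]
(E)+P+P => (P)+P+P   [E → P]
(P)+P+P => (i)+P+P   [P → i]
(i)+P+P => (i)+i+P   [P → i]
(i)+i+P => (i)+i+(E)   [P → ( E )]
(i)+i+(E) => (i)+i+(E+P)   [E → E + P]
(i)+i+(E+P) => (i)+i+(P+P)   [E → P]
(i)+i+(P+P) => (i)+i+(i+P)   [P → i]
(i)+i+(i+P) => (i)+i+(i+i)   [P → i]

E => E+P => E+P+P => P+P+P => (E)+P+P => (P)+P+P => (i)+P+P => (i)+i+P => (i)+i+(E) => (i)+i+(E+P) => (i)+i+(P+P) => (i)+i+(i+P) => (i)+i+(i+i)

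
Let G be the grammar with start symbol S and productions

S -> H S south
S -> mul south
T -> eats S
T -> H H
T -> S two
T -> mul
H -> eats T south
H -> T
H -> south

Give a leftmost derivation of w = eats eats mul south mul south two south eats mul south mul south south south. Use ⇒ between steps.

S ⇒ H S south ⇒ eats T south S south ⇒ eats H H south S south ⇒ eats T H south S south ⇒ eats eats S H south S south ⇒ eats eats mul south H south S south ⇒ eats eats mul south T south S south ⇒ eats eats mul south S two south S south ⇒ eats eats mul south mul south two south S south ⇒ eats eats mul south mul south two south H S south south ⇒ eats eats mul south mul south two south T S south south ⇒ eats eats mul south mul south two south eats S S south south ⇒ eats eats mul south mul south two south eats mul south S south south ⇒ eats eats mul south mul south two south eats mul south mul south south south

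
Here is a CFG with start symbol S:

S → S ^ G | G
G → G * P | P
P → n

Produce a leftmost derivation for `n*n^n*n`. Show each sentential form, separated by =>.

S => S^G   [S → S ^ G]
S^G => G^G   [S → G]
G^G => G*P^G   [G → G * P]
G*P^G => P*P^G   [G → P]
P*P^G => n*P^G   [P → n]
n*P^G => n*n^G   [P → n]
n*n^G => n*n^G*P   [G → G * P]
n*n^G*P => n*n^P*P   [G → P]
n*n^P*P => n*n^n*P   [P → n]
n*n^n*P => n*n^n*n   [P → n]

S => S^G => G^G => G*P^G => P*P^G => n*P^G => n*n^G => n*n^G*P => n*n^P*P => n*n^n*P => n*n^n*n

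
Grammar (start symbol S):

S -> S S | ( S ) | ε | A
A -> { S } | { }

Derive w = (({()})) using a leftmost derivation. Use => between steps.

S=>SS=>SSS=>(S)SS=>(SS)SS=>((S)S)SS=>((SS)S)SS=>((AS)S)SS=>(({S}S)S)SS=>(({(S)}S)S)SS=>(({()}S)S)SS=>(({()})S)SS=>(({()}))SS=>(({()}))S=>(({()}))

S => SS   [S -> S S]
SS => SSS   [S -> S S]
SSS => (S)SS   [S -> ( S )]
(S)SS => (SS)SS   [S -> S S]
(SS)SS => ((S)S)SS   [S -> ( S )]
((S)S)SS => ((SS)S)SS   [S -> S S]
((SS)S)SS => ((AS)S)SS   [S -> A]
((AS)S)SS => (({S}S)S)SS   [A -> { S }]
(({S}S)S)SS => (({(S)}S)S)SS   [S -> ( S )]
(({(S)}S)S)SS => (({()}S)S)SS   [S -> ε]
(({()}S)S)SS => (({()})S)SS   [S -> ε]
(({()})S)SS => (({()}))SS   [S -> ε]
(({()}))SS => (({()}))S   [S -> ε]
(({()}))S => (({()}))   [S -> ε]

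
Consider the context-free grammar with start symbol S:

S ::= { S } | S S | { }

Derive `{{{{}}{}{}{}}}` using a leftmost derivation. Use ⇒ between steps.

S ⇒ {S} ⇒ {{S}} ⇒ {{SS}} ⇒ {{SSS}} ⇒ {{SSSS}} ⇒ {{{S}SSS}} ⇒ {{{{}}SSS}} ⇒ {{{{}}{}SS}} ⇒ {{{{}}{}{}S}} ⇒ {{{{}}{}{}{}}}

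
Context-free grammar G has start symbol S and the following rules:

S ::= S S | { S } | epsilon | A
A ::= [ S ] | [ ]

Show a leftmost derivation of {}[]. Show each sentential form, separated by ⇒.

S⇒SS⇒{S}S⇒{}S⇒{}A⇒{}[]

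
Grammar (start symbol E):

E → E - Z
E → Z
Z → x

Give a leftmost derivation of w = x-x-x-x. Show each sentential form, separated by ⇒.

E ⇒ E-Z ⇒ E-Z-Z ⇒ E-Z-Z-Z ⇒ Z-Z-Z-Z ⇒ x-Z-Z-Z ⇒ x-x-Z-Z ⇒ x-x-x-Z ⇒ x-x-x-x

E ⇒ E-Z   [E → E - Z]
E-Z ⇒ E-Z-Z   [E → E - Z]
E-Z-Z ⇒ E-Z-Z-Z   [E → E - Z]
E-Z-Z-Z ⇒ Z-Z-Z-Z   [E → Z]
Z-Z-Z-Z ⇒ x-Z-Z-Z   [Z → x]
x-Z-Z-Z ⇒ x-x-Z-Z   [Z → x]
x-x-Z-Z ⇒ x-x-x-Z   [Z → x]
x-x-x-Z ⇒ x-x-x-x   [Z → x]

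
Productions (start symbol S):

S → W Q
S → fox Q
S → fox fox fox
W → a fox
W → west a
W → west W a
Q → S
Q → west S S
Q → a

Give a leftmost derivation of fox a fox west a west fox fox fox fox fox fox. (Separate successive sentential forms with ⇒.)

S ⇒ fox Q ⇒ fox S ⇒ fox W Q ⇒ fox a fox Q ⇒ fox a fox S ⇒ fox a fox W Q ⇒ fox a fox west a Q ⇒ fox a fox west a west S S ⇒ fox a fox west a west fox fox fox S ⇒ fox a fox west a west fox fox fox fox fox fox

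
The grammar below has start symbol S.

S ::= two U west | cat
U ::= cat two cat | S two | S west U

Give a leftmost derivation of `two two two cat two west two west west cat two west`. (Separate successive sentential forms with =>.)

S => two U west => two S west U west => two two U west west U west => two two S two west west U west => two two two U west two west west U west => two two two S two west two west west U west => two two two cat two west two west west U west => two two two cat two west two west west S two west => two two two cat two west two west west cat two west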